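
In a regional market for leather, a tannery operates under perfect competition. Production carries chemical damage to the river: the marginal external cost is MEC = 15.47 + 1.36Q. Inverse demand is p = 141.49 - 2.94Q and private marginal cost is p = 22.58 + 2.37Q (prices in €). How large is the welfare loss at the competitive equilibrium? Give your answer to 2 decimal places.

DWL = €158.11

Market equilibrium (private): 22.58 + 2.37Q = 141.49 - 2.94Q → Q_m = 22.3936.
Social marginal cost = private MC + MEC = 38.05 + 3.73Q.
Set SMC = demand: 38.05 + 3.73Q = 141.49 - 2.94Q → Q* = 15.5082.
Between Q* and Q_m the wedge SMC − demand runs linearly from 0 to MEC(Q_m), so the loss is a triangle.
DWL = ½ × 6.8854 × 45.9253 = 158.1070.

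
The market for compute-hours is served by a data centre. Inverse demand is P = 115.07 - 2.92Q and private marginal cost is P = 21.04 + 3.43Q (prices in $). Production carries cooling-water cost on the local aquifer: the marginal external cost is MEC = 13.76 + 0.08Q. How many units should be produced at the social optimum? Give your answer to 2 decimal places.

Q* = 12.48

Social marginal cost = private MC + MEC = 34.80 + 3.51Q.
Set SMC = demand: 34.80 + 3.51Q = 115.07 - 2.92Q → Q* = 12.4837.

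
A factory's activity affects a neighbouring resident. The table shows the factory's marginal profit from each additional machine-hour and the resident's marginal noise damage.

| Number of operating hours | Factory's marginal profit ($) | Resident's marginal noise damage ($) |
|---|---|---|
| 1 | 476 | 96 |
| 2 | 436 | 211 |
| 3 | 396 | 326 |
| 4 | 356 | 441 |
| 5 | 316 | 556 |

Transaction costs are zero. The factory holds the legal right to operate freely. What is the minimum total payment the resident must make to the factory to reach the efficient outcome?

$672

Left alone the factory would choose level 5 (marginal profit stays positive).
Efficient level: k* = 3 (marginal profit ≥ marginal noise damage through 3).
The resident must at least cover the factory's forgone profit from cutting 5→3: 356 + 316 = 672.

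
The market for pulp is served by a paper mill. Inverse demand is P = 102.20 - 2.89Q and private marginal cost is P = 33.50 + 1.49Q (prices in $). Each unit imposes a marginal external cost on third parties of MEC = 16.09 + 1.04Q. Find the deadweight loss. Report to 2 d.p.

DWL = $96.86

Market equilibrium (private): 33.50 + 1.49Q = 102.20 - 2.89Q → Q_m = 15.6849.
Social marginal cost = private MC + MEC = 49.59 + 2.53Q.
Set SMC = demand: 49.59 + 2.53Q = 102.20 - 2.89Q → Q* = 9.7066.
The loss is the area between SMC and demand from Q* to Q_m; with linear curves that's a triangle of height MEC(Q_m).
DWL = ½ × 5.9783 × 32.4023 = 96.8553.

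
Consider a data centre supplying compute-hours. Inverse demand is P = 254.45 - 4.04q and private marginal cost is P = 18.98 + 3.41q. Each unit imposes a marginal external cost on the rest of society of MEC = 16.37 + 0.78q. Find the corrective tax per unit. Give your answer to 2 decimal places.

Social marginal cost = private MC + MEC = 35.35 + 4.19q.
Set SMC = demand: 35.35 + 4.19q = 254.45 - 4.04q → q* = 26.6221.
The Pigouvian tax equals MEC at q*: 16.37 + 0.78×26.6221 = 37.1352.

tax = 37.14 per unit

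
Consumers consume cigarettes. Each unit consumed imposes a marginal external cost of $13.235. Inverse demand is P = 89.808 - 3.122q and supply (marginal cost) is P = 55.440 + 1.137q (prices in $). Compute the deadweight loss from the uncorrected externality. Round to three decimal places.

Market equilibrium (private): 55.440 + 1.137q = 89.808 - 3.122q → q_m = 8.0695.
Social marginal benefit = demand − MEC = 76.573 - 3.122q.
Set SMB = MC: 76.573 - 3.122q = 55.440 + 1.137q → q* = 4.9620.
The loss is the area between SMB and MC from q* to q_m; with linear curves that's a triangle of height MEC(q_m).
DWL = ½ × 3.1075 × 13.2350 = 20.5639.

DWL = $20.564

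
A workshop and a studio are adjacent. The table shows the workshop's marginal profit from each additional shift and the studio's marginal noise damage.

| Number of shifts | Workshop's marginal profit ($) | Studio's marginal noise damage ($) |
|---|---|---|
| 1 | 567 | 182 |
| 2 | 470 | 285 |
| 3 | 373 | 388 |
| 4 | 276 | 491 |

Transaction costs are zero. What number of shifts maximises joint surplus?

2

Bargaining reaches the level where marginal profit last exceeds marginal noise damage.
That holds through level 2 (470 ≥ 285) but not at 3 (373 < 388).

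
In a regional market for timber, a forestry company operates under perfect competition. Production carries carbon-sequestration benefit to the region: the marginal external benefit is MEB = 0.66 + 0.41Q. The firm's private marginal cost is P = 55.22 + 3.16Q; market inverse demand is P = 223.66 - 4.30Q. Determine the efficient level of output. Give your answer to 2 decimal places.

Social marginal cost = private MC − MEB = 54.56 + 2.75Q.
Set SMC = demand: 54.56 + 2.75Q = 223.66 - 4.30Q → Q* = 23.9858.

Q* = 23.99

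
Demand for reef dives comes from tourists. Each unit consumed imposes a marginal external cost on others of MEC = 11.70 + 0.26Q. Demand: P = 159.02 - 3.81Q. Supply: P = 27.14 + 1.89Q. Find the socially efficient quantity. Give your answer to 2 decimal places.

Social marginal benefit = demand − MEC = 147.32 - 4.07Q.
Set SMB = MC: 147.32 - 4.07Q = 27.14 + 1.89Q → Q* = 20.1644.

Q* = 20.16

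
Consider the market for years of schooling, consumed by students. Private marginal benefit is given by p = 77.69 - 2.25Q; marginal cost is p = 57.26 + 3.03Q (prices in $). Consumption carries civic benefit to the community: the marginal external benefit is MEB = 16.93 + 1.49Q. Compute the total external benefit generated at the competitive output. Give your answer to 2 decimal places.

$76.66

Market equilibrium (private): 57.26 + 3.03Q = 77.69 - 2.25Q → Q_m = 3.8693.
Total external benefit = ∫₀^{Q_m} (16.93 + 1.49Q) dQ = 16.93×3.8693 + ½×1.49×3.8693² = 76.6610.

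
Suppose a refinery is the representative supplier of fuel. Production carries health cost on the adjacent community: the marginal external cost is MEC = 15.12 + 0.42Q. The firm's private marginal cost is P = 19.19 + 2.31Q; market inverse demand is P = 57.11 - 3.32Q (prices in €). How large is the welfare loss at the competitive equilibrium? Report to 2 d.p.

Market equilibrium (private): 19.19 + 2.31Q = 57.11 - 3.32Q → Q_m = 6.7353.
Social marginal cost = private MC + MEC = 34.31 + 2.73Q.
Set SMC = demand: 34.31 + 2.73Q = 57.11 - 3.32Q → Q* = 3.7686.
The welfare-loss triangle has base |Q_m − Q*| and height MEC(Q_m) (the vertical gap between SMC and demand is zero at Q* and MEC at Q_m).
DWL = ½ × 2.9667 × 17.9488 = 26.6244.

DWL = €26.62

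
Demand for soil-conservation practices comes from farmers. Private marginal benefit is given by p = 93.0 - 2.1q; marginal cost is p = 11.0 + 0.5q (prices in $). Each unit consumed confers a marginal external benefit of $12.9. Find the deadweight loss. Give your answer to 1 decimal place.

DWL = $32.0

Market equilibrium (private): 11.0 + 0.5q = 93.0 - 2.1q → q_m = 31.5385.
Social marginal benefit = demand + MEB = 105.9 - 2.1q.
Set SMB = MC: 105.9 - 2.1q = 11.0 + 0.5q → q* = 36.5000.
Height of the DWL triangle at q_m is SMB(q_m) − MC(q_m) = MEB(q_m) = 12.9000.
DWL = ½ × 4.9615 × 12.9000 = 32.0017.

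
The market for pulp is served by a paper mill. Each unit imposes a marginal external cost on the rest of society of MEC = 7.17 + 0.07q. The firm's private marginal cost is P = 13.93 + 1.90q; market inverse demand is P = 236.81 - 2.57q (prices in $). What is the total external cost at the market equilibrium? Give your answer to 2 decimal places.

$444.52

Market equilibrium (private): 13.93 + 1.90q = 236.81 - 2.57q → q_m = 49.8613.
Total external cost = ∫₀^{q_m} (7.17 + 0.07q) dq = 7.17×49.8613 + ½×0.07×49.8613² = 444.5207.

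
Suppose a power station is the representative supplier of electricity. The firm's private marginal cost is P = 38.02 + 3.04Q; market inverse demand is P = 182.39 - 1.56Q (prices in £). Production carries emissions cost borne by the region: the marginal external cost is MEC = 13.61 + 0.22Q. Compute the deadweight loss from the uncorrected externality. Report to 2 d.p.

DWL = £43.66

Market equilibrium (private): 38.02 + 3.04Q = 182.39 - 1.56Q → Q_m = 31.3848.
Social marginal cost = private MC + MEC = 51.63 + 3.26Q.
Set SMC = demand: 51.63 + 3.26Q = 182.39 - 1.56Q → Q* = 27.1286.
The welfare-loss triangle has base |Q_m − Q*| and height MEC(Q_m) (the vertical gap between SMC and demand is zero at Q* and MEC at Q_m).
DWL = ½ × 4.2562 × 20.5147 = 43.6573.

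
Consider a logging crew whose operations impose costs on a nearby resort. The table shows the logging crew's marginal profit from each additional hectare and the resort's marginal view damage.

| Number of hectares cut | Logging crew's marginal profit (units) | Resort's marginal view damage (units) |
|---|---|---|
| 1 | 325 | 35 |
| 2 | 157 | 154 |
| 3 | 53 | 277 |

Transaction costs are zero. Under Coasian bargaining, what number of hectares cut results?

Bargaining reaches the level where marginal profit last exceeds marginal view damage.
That holds through level 2 (157 ≥ 154) but not at 3 (53 < 277).

2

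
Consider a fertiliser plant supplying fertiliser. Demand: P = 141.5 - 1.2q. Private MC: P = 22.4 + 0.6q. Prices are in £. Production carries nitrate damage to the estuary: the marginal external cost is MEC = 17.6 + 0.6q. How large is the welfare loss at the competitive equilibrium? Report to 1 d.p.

Market equilibrium (private): 22.4 + 0.6q = 141.5 - 1.2q → q_m = 66.1667.
Social marginal cost = private MC + MEC = 40.0 + 1.2q.
Set SMC = demand: 40.0 + 1.2q = 141.5 - 1.2q → q* = 42.2917.
Height of the DWL triangle at q_m is SMC(q_m) − demand(q_m) = MEC(q_m) = 57.3000.
DWL = ½ × 23.8750 × 57.3000 = 684.0188.

DWL = £684.0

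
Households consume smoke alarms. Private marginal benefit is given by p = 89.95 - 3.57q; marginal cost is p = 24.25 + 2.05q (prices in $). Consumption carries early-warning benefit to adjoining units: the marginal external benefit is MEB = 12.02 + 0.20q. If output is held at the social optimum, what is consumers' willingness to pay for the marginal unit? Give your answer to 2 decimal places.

Social marginal benefit = demand + MEB = 101.97 - 3.37q.
Set SMB = MC: 101.97 - 3.37q = 24.25 + 2.05q → q* = 14.3395.
Consumer price on the demand curve at q*: 89.95 − 3.57×14.3395 = 38.7580.

P = $38.76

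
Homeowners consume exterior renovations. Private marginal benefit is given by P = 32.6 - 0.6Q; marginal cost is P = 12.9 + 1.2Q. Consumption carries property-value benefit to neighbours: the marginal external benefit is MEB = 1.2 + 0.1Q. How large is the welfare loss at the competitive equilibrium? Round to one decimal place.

Market equilibrium (private): 12.9 + 1.2Q = 32.6 - 0.6Q → Q_m = 10.9444.
Social marginal benefit = demand + MEB = 33.8 - 0.5Q.
Set SMB = MC: 33.8 - 0.5Q = 12.9 + 1.2Q → Q* = 12.2941.
The loss is the area between SMB and MC from Q* to Q_m; with linear curves that's a triangle of height MEB(Q_m).
DWL = ½ × 1.3497 × 2.2944 = 1.5484.

DWL = 1.5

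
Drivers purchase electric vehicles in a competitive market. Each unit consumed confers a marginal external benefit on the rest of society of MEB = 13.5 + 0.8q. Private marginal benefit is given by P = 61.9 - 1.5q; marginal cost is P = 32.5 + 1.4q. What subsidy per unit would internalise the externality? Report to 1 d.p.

subsidy = 29.8 per unit

Social marginal benefit = demand + MEB = 75.4 - 0.7q.
Set SMB = MC: 75.4 - 0.7q = 32.5 + 1.4q → q* = 20.4286.
The Pigouvian subsidy equals MEB at q*: 13.5 + 0.8×20.4286 = 29.8429.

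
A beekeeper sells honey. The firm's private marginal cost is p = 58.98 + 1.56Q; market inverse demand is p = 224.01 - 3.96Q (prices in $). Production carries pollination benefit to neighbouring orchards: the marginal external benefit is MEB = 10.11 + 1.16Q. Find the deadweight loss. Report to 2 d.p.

Market equilibrium (private): 58.98 + 1.56Q = 224.01 - 3.96Q → Q_m = 29.8967.
Social marginal cost = private MC − MEB = 48.87 + 0.40Q.
Set SMC = demand: 48.87 + 0.40Q = 224.01 - 3.96Q → Q* = 40.1697.
Between Q* and Q_m the wedge demand − SMC runs linearly from 0 to MEB(Q_m), so the loss is a triangle.
DWL = ½ × 10.2730 × 44.7902 = 230.0649.

DWL = $230.06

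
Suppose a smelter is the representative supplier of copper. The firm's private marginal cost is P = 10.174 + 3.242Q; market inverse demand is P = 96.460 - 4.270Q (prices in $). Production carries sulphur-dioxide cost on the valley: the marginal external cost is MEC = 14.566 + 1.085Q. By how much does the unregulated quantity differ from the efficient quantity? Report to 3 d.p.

Market equilibrium (private): 10.174 + 3.242Q = 96.460 - 4.270Q → Q_m = 11.4864.
Social marginal cost = private MC + MEC = 24.740 + 4.327Q.
Set SMC = demand: 24.740 + 4.327Q = 96.460 - 4.270Q → Q* = 8.3424.
Gap = |11.4864 − 8.3424| = 3.1440.

3.144 units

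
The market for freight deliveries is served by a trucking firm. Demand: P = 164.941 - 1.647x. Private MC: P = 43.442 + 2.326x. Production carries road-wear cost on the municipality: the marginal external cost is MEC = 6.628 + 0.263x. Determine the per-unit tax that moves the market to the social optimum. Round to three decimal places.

Social marginal cost = private MC + MEC = 50.070 + 2.589x.
Set SMC = demand: 50.070 + 2.589x = 164.941 - 1.647x → x* = 27.1178.
The Pigouvian tax equals MEC at x*: 6.628 + 0.263×27.1178 = 13.7600.

tax = 13.760 per unit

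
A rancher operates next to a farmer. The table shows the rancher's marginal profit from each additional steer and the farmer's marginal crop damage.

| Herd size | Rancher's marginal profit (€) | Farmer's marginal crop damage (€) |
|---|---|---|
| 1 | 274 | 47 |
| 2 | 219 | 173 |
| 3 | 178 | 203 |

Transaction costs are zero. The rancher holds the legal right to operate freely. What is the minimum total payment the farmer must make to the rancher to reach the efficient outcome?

Left alone the rancher would choose level 3 (marginal profit stays positive).
Efficient level: k* = 2 (marginal profit ≥ marginal crop damage through 2).
The farmer must at least cover the rancher's forgone profit from cutting 3→2: 178 = 178.

€178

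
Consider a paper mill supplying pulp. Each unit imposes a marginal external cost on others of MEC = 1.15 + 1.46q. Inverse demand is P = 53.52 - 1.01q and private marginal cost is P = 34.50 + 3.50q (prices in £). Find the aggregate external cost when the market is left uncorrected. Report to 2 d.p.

Market equilibrium (private): 34.50 + 3.50q = 53.52 - 1.01q → q_m = 4.2173.
Total external cost = ∫₀^{q_m} (1.15 + 1.46q) dq = 1.15×4.2173 + ½×1.46×4.2173² = 17.8334.

£17.83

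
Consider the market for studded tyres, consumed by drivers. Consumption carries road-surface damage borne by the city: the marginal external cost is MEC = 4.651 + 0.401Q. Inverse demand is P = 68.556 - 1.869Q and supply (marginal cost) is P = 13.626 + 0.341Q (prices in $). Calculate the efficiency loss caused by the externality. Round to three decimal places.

Market equilibrium (private): 13.626 + 0.341Q = 68.556 - 1.869Q → Q_m = 24.8552.
Social marginal benefit = demand − MEC = 63.905 - 2.270Q.
Set SMB = MC: 63.905 - 2.270Q = 13.626 + 0.341Q → Q* = 19.2566.
Height of the DWL triangle at Q_m is MC(Q_m) − SMB(Q_m) = MEC(Q_m) = 14.6179.
DWL = ½ × 5.5986 × 14.6179 = 40.9199.

DWL = $40.920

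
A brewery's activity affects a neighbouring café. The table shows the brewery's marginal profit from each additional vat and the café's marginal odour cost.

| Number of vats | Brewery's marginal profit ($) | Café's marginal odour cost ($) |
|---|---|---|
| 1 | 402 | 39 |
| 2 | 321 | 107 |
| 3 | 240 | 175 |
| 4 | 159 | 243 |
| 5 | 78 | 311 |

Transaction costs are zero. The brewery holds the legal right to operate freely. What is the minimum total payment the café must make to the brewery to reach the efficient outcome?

$237

Left alone the brewery would choose level 5 (marginal profit stays positive).
Efficient level: k* = 3 (marginal profit ≥ marginal odour cost through 3).
The café must at least cover the brewery's forgone profit from cutting 5→3: 159 + 78 = 237.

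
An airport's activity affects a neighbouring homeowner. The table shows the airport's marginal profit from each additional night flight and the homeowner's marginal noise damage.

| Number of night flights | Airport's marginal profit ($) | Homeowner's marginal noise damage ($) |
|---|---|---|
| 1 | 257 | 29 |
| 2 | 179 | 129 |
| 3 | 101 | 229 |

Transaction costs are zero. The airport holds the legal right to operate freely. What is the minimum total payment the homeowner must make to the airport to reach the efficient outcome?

$101

Left alone the airport would choose level 3 (marginal profit stays positive).
Efficient level: k* = 2 (marginal profit ≥ marginal noise damage through 2).
The homeowner must at least cover the airport's forgone profit from cutting 3→2: 101 = 101.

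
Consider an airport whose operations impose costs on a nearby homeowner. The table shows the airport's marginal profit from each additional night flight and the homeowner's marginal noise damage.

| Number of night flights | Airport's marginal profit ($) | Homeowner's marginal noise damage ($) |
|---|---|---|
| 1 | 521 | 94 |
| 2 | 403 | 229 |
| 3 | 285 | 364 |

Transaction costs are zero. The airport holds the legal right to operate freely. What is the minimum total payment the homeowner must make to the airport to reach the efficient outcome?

$285

Left alone the airport would choose level 3 (marginal profit stays positive).
Efficient level: k* = 2 (marginal profit ≥ marginal noise damage through 2).
The homeowner must at least cover the airport's forgone profit from cutting 3→2: 285 = 285.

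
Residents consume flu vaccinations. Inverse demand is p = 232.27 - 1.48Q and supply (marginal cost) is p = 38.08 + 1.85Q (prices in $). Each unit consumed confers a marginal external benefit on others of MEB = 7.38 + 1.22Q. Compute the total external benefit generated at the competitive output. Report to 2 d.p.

Market equilibrium (private): 38.08 + 1.85Q = 232.27 - 1.48Q → Q_m = 58.3153.
Total external benefit = ∫₀^{Q_m} (7.38 + 1.22Q) dQ = 7.38×58.3153 + ½×1.22×58.3153² = 2504.7782.

$2504.78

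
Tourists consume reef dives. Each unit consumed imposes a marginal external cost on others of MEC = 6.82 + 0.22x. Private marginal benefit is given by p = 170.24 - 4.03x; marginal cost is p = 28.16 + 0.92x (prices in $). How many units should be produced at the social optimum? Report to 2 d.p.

x* = 26.16

Social marginal benefit = demand − MEC = 163.42 - 4.25x.
Set SMB = MC: 163.42 - 4.25x = 28.16 + 0.92x → x* = 26.1625.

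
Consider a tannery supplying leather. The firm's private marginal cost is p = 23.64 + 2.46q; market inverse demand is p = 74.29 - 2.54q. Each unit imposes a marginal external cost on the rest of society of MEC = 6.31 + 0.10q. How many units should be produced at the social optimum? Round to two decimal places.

Social marginal cost = private MC + MEC = 29.95 + 2.56q.
Set SMC = demand: 29.95 + 2.56q = 74.29 - 2.54q → q* = 8.6941.

q* = 8.69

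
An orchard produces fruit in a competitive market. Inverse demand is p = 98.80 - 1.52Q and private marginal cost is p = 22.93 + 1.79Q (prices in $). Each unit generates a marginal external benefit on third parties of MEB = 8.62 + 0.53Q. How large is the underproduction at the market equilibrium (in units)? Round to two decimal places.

7.47 units

Market equilibrium (private): 22.93 + 1.79Q = 98.80 - 1.52Q → Q_m = 22.9215.
Social marginal cost = private MC − MEB = 14.31 + 1.26Q.
Set SMC = demand: 14.31 + 1.26Q = 98.80 - 1.52Q → Q* = 30.3921.
Gap = |22.9215 − 30.3921| = 7.4706.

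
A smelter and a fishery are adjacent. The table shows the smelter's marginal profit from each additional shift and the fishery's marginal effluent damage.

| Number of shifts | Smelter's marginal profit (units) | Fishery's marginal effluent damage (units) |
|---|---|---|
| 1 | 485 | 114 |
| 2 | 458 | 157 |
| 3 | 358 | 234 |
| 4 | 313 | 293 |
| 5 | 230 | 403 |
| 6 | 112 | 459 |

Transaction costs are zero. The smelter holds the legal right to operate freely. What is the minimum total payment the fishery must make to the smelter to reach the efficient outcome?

342

Left alone the smelter would choose level 6 (marginal profit stays positive).
Efficient level: k* = 4 (marginal profit ≥ marginal effluent damage through 4).
The fishery must at least cover the smelter's forgone profit from cutting 6→4: 230 + 112 = 342.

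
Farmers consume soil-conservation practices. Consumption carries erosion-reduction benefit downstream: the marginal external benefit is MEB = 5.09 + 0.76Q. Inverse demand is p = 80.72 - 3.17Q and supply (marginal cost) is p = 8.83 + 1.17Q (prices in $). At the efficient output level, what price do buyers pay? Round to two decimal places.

Social marginal benefit = demand + MEB = 85.81 - 2.41Q.
Set SMB = MC: 85.81 - 2.41Q = 8.83 + 1.17Q → Q* = 21.5028.
Consumer price on the demand curve at Q*: 80.72 − 3.17×21.5028 = 12.5561.

P = $12.56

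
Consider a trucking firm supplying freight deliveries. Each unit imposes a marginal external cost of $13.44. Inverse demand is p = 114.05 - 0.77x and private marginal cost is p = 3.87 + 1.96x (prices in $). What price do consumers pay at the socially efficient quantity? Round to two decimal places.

P = $86.76

Social marginal cost = private MC + MEC = 17.31 + 1.96x.
Set SMC = demand: 17.31 + 1.96x = 114.05 - 0.77x → x* = 35.4359.
Consumer price on the demand curve at x*: 114.05 − 0.77×35.4359 = 86.7644.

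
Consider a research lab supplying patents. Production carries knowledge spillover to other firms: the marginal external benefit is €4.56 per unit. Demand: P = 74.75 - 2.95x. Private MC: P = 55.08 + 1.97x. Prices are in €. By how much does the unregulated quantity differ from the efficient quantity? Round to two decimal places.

0.93 units

Market equilibrium (private): 55.08 + 1.97x = 74.75 - 2.95x → x_m = 3.9980.
Social marginal cost = private MC − MEB = 50.52 + 1.97x.
Set SMC = demand: 50.52 + 1.97x = 74.75 - 2.95x → x* = 4.9248.
Gap = |3.9980 − 4.9248| = 0.9268.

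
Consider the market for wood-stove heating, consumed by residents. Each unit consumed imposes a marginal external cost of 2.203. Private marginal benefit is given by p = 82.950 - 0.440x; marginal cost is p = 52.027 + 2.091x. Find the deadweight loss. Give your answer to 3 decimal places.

Market equilibrium (private): 52.027 + 2.091x = 82.950 - 0.440x → x_m = 12.2177.
Social marginal benefit = demand − MEC = 80.747 - 0.440x.
Set SMB = MC: 80.747 - 0.440x = 52.027 + 2.091x → x* = 11.3473.
Height of the DWL triangle at x_m is MC(x_m) − SMB(x_m) = MEC(x_m) = 2.2030.
DWL = ½ × 0.8704 × 2.2030 = 0.9587.

DWL = 0.959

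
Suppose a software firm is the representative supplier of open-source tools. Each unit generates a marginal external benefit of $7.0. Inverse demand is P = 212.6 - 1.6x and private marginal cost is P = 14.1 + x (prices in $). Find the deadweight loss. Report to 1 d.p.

DWL = $9.4

Market equilibrium (private): 14.1 + x = 212.6 - 1.6x → x_m = 76.3462.
Social marginal cost = private MC − MEB = 7.1 + x.
Set SMC = demand: 7.1 + x = 212.6 - 1.6x → x* = 79.0385.
The loss is the area between SMC and demand from x* to x_m; with linear curves that's a triangle of height MEB(x_m).
DWL = ½ × 2.6923 × 7.0000 = 9.4231.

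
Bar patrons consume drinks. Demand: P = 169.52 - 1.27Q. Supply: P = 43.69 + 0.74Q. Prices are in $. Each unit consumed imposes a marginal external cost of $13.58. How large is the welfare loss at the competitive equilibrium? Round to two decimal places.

Market equilibrium (private): 43.69 + 0.74Q = 169.52 - 1.27Q → Q_m = 62.6020.
Social marginal benefit = demand − MEC = 155.94 - 1.27Q.
Set SMB = MC: 155.94 - 1.27Q = 43.69 + 0.74Q → Q* = 55.8458.
Height of the DWL triangle at Q_m is MC(Q_m) − SMB(Q_m) = MEC(Q_m) = 13.5800.
DWL = ½ × 6.7562 × 13.5800 = 45.8746.

DWL = $45.87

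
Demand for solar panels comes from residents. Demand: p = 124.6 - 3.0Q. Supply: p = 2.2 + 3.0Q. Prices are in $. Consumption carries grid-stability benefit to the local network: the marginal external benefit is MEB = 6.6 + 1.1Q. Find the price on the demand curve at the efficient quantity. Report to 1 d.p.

P = $45.6

Social marginal benefit = demand + MEB = 131.2 - 1.9Q.
Set SMB = MC: 131.2 - 1.9Q = 2.2 + 3.0Q → Q* = 26.3265.
Consumer price on the demand curve at Q*: 124.6 − 3.0×26.3265 = 45.6205.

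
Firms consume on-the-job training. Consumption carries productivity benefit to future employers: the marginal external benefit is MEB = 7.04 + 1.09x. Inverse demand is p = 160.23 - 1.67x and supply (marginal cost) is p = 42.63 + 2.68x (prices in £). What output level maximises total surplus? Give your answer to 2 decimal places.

Social marginal benefit = demand + MEB = 167.27 - 0.58x.
Set SMB = MC: 167.27 - 0.58x = 42.63 + 2.68x → x* = 38.2331.

x* = 38.23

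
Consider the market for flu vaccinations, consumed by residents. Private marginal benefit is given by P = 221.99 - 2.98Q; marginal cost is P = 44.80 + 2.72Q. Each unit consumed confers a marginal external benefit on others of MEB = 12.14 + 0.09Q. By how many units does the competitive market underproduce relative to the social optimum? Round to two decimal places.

2.66 units

Market equilibrium (private): 44.80 + 2.72Q = 221.99 - 2.98Q → Q_m = 31.0860.
Social marginal benefit = demand + MEB = 234.13 - 2.89Q.
Set SMB = MC: 234.13 - 2.89Q = 44.80 + 2.72Q → Q* = 33.7487.
Gap = |31.0860 − 33.7487| = 2.6627.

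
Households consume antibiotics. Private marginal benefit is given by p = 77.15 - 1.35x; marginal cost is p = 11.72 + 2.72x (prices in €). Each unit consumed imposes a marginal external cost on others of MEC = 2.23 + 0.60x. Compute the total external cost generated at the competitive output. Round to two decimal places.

€113.38

Market equilibrium (private): 11.72 + 2.72x = 77.15 - 1.35x → x_m = 16.0762.
Total external cost = ∫₀^{x_m} (2.23 + 0.60x) dx = 2.23×16.0762 + ½×0.60×16.0762² = 113.3832.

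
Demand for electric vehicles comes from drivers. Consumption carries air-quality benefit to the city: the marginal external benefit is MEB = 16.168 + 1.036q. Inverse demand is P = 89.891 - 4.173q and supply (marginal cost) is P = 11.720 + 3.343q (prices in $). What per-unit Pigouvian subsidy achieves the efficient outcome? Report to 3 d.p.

Social marginal benefit = demand + MEB = 106.059 - 3.137q.
Set SMB = MC: 106.059 - 3.137q = 11.720 + 3.343q → q* = 14.5585.
The Pigouvian subsidy equals MEB at q*: 16.168 + 1.036×14.5585 = 31.2506.

subsidy = $31.251 per unit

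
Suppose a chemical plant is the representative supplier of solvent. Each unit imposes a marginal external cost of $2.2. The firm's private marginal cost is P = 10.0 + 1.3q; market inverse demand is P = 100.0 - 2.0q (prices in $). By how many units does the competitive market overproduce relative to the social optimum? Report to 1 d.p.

Market equilibrium (private): 10.0 + 1.3q = 100.0 - 2.0q → q_m = 27.2727.
Social marginal cost = private MC + MEC = 12.2 + 1.3q.
Set SMC = demand: 12.2 + 1.3q = 100.0 - 2.0q → q* = 26.6061.
Gap = |27.2727 − 26.6061| = 0.6666.

0.7 units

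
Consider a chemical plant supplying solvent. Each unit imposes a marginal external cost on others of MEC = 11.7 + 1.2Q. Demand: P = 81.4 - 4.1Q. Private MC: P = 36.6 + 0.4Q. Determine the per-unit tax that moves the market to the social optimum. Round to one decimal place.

tax = 18.7 per unit

Social marginal cost = private MC + MEC = 48.3 + 1.6Q.
Set SMC = demand: 48.3 + 1.6Q = 81.4 - 4.1Q → Q* = 5.8070.
The Pigouvian tax equals MEC at Q*: 11.7 + 1.2×5.8070 = 18.6684.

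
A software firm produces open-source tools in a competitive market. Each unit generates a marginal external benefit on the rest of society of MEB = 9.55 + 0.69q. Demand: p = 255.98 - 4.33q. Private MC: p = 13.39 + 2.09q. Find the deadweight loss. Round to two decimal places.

Market equilibrium (private): 13.39 + 2.09q = 255.98 - 4.33q → q_m = 37.7866.
Social marginal cost = private MC − MEB = 3.84 + 1.40q.
Set SMC = demand: 3.84 + 1.40q = 255.98 - 4.33q → q* = 44.0035.
Between q* and q_m the wedge demand − SMC runs linearly from 0 to MEB(q_m), so the loss is a triangle.
DWL = ½ × 6.2169 × 35.6228 = 110.7317.

DWL = 110.73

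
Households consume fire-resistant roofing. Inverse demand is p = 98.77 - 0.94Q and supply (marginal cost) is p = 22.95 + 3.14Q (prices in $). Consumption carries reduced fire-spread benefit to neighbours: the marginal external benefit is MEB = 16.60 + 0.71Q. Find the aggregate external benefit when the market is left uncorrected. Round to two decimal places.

$431.08

Market equilibrium (private): 22.95 + 3.14Q = 98.77 - 0.94Q → Q_m = 18.5833.
Total external benefit = ∫₀^{Q_m} (16.60 + 0.71Q) dQ = 16.60×18.5833 + ½×0.71×18.5833² = 431.0781.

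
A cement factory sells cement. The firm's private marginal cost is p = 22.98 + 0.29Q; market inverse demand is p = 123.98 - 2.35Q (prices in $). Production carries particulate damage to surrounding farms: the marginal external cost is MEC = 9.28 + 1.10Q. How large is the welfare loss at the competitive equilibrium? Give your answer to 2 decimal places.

Market equilibrium (private): 22.98 + 0.29Q = 123.98 - 2.35Q → Q_m = 38.2576.
Social marginal cost = private MC + MEC = 32.26 + 1.39Q.
Set SMC = demand: 32.26 + 1.39Q = 123.98 - 2.35Q → Q* = 24.5241.
The loss is the area between SMC and demand from Q* to Q_m; with linear curves that's a triangle of height MEC(Q_m).
DWL = ½ × 13.7335 × 51.3633 = 352.6989.

DWL = $352.70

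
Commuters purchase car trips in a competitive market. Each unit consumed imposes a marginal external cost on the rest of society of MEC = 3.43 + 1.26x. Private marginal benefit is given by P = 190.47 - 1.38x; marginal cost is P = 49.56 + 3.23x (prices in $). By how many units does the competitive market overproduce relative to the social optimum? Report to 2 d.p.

Market equilibrium (private): 49.56 + 3.23x = 190.47 - 1.38x → x_m = 30.5662.
Social marginal benefit = demand − MEC = 187.04 - 2.64x.
Set SMB = MC: 187.04 - 2.64x = 49.56 + 3.23x → x* = 23.4208.
Gap = |30.5662 − 23.4208| = 7.1454.

7.15 units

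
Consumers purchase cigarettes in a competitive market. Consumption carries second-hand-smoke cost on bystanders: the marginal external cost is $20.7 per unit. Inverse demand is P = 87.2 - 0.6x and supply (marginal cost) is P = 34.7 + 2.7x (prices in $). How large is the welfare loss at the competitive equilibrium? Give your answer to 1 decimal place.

Market equilibrium (private): 34.7 + 2.7x = 87.2 - 0.6x → x_m = 15.9091.
Social marginal benefit = demand − MEC = 66.5 - 0.6x.
Set SMB = MC: 66.5 - 0.6x = 34.7 + 2.7x → x* = 9.6364.
The loss is the area between SMB and MC from x* to x_m; with linear curves that's a triangle of height MEC(x_m).
DWL = ½ × 6.2727 × 20.7000 = 64.9224.

DWL = $64.9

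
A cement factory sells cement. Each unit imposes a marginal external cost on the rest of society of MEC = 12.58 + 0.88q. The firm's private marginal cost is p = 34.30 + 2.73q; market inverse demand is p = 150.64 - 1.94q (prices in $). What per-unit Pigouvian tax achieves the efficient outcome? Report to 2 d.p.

Social marginal cost = private MC + MEC = 46.88 + 3.61q.
Set SMC = demand: 46.88 + 3.61q = 150.64 - 1.94q → q* = 18.6955.
The Pigouvian tax equals MEC at q*: 12.58 + 0.88×18.6955 = 29.0320.

tax = $29.03 per unit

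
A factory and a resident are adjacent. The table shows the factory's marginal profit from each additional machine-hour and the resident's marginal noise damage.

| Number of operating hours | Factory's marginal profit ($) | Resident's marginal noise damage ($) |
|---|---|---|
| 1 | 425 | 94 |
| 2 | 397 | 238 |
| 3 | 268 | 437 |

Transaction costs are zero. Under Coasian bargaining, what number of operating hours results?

2

Bargaining reaches the level where marginal profit last exceeds marginal noise damage.
That holds through level 2 (397 ≥ 238) but not at 3 (268 < 437).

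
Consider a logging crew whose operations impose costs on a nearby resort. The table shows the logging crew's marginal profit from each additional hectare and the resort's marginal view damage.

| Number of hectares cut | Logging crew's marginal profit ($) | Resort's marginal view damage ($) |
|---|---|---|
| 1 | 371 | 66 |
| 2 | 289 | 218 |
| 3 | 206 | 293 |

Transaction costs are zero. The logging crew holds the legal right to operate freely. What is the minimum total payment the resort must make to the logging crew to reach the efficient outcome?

Left alone the logging crew would choose level 3 (marginal profit stays positive).
Efficient level: k* = 2 (marginal profit ≥ marginal view damage through 2).
The resort must at least cover the logging crew's forgone profit from cutting 3→2: 206 = 206.

$206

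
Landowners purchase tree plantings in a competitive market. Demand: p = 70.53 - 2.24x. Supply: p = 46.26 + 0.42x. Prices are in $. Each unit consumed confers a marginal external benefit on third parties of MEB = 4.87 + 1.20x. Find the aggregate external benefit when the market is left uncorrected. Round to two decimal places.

$94.38

Market equilibrium (private): 46.26 + 0.42x = 70.53 - 2.24x → x_m = 9.1241.
Total external benefit = ∫₀^{x_m} (4.87 + 1.20x) dx = 4.87×9.1241 + ½×1.20×9.1241² = 94.3839.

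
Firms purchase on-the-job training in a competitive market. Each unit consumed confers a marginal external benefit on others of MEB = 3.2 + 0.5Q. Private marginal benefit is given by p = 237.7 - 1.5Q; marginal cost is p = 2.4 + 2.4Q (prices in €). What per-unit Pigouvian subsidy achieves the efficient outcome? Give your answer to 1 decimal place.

Social marginal benefit = demand + MEB = 240.9 - Q.
Set SMB = MC: 240.9 - Q = 2.4 + 2.4Q → Q* = 70.1471.
The Pigouvian subsidy equals MEB at Q*: 3.2 + 0.5×70.1471 = 38.2736.

subsidy = €38.3 per unit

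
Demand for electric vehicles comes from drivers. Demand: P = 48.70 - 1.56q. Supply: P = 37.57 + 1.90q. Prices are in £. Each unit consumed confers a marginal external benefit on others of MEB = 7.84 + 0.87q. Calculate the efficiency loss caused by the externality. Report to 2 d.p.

DWL = £21.85

Market equilibrium (private): 37.57 + 1.90q = 48.70 - 1.56q → q_m = 3.2168.
Social marginal benefit = demand + MEB = 56.54 - 0.69q.
Set SMB = MC: 56.54 - 0.69q = 37.57 + 1.90q → q* = 7.3243.
Between q* and q_m the wedge SMB − MC runs linearly from 0 to MEB(q_m), so the loss is a triangle.
DWL = ½ × 4.1075 × 10.6386 = 21.8490.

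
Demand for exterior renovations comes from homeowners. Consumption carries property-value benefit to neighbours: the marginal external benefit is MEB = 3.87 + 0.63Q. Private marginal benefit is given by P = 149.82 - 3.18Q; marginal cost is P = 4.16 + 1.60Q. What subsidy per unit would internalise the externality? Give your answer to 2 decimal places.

subsidy = 26.57 per unit

Social marginal benefit = demand + MEB = 153.69 - 2.55Q.
Set SMB = MC: 153.69 - 2.55Q = 4.16 + 1.60Q → Q* = 36.0313.
The Pigouvian subsidy equals MEB at Q*: 3.87 + 0.63×36.0313 = 26.5697.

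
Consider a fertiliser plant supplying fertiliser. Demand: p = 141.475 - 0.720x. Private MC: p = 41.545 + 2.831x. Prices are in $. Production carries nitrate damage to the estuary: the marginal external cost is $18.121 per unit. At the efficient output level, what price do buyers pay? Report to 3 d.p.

P = $124.887

Social marginal cost = private MC + MEC = 59.666 + 2.831x.
Set SMC = demand: 59.666 + 2.831x = 141.475 - 0.720x → x* = 23.0383.
Consumer price on the demand curve at x*: 141.475 − 0.720×23.0383 = 124.8874.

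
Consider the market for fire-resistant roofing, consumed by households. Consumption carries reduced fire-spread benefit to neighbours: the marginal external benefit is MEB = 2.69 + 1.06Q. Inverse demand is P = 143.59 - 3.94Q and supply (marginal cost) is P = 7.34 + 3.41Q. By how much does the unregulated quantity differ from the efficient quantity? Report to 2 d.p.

3.55 units

Market equilibrium (private): 7.34 + 3.41Q = 143.59 - 3.94Q → Q_m = 18.5374.
Social marginal benefit = demand + MEB = 146.28 - 2.88Q.
Set SMB = MC: 146.28 - 2.88Q = 7.34 + 3.41Q → Q* = 22.0890.
Gap = |18.5374 − 22.0890| = 3.5516.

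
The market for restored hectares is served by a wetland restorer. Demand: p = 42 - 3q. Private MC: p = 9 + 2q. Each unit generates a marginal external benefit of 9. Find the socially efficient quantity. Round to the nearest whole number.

Social marginal cost = private MC − MEB = 0 + 2q.
Set SMC = demand: 0 + 2q = 42 - 3q → q* = 8.4000.

q* = 8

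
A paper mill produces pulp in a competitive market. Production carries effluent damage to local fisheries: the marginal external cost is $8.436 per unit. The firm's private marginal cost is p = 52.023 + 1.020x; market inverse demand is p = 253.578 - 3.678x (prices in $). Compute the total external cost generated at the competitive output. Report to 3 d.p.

$361.924

Market equilibrium (private): 52.023 + 1.020x = 253.578 - 3.678x → x_m = 42.9023.
Total external cost = MEC × x_m = 8.436 × 42.9023 = 361.9238.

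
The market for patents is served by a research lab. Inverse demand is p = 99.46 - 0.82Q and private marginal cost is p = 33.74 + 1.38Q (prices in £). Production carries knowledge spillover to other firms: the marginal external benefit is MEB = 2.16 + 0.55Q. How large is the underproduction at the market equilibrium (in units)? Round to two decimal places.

11.27 units

Market equilibrium (private): 33.74 + 1.38Q = 99.46 - 0.82Q → Q_m = 29.8727.
Social marginal cost = private MC − MEB = 31.58 + 0.83Q.
Set SMC = demand: 31.58 + 0.83Q = 99.46 - 0.82Q → Q* = 41.1394.
Gap = |29.8727 − 41.1394| = 11.2667.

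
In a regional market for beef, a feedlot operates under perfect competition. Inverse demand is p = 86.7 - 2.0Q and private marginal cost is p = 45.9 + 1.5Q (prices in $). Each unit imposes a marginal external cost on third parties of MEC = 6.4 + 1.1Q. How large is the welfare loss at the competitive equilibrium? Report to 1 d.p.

Market equilibrium (private): 45.9 + 1.5Q = 86.7 - 2.0Q → Q_m = 11.6571.
Social marginal cost = private MC + MEC = 52.3 + 2.6Q.
Set SMC = demand: 52.3 + 2.6Q = 86.7 - 2.0Q → Q* = 7.4783.
The welfare-loss triangle has base |Q_m − Q*| and height MEC(Q_m) (the vertical gap between SMC and demand is zero at Q* and MEC at Q_m).
DWL = ½ × 4.1788 × 19.2229 = 40.1643.

DWL = $40.2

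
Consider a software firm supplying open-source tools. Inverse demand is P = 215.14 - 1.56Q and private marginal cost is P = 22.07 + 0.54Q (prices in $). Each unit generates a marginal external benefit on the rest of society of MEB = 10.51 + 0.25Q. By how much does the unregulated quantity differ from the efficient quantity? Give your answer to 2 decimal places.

18.11 units

Market equilibrium (private): 22.07 + 0.54Q = 215.14 - 1.56Q → Q_m = 91.9381.
Social marginal cost = private MC − MEB = 11.56 + 0.29Q.
Set SMC = demand: 11.56 + 0.29Q = 215.14 - 1.56Q → Q* = 110.0432.
Gap = |91.9381 − 110.0432| = 18.1051.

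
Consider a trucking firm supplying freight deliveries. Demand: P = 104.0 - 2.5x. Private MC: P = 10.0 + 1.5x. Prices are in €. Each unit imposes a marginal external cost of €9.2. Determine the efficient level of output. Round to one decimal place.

x* = 21.2

Social marginal cost = private MC + MEC = 19.2 + 1.5x.
Set SMC = demand: 19.2 + 1.5x = 104.0 - 2.5x → x* = 21.2000.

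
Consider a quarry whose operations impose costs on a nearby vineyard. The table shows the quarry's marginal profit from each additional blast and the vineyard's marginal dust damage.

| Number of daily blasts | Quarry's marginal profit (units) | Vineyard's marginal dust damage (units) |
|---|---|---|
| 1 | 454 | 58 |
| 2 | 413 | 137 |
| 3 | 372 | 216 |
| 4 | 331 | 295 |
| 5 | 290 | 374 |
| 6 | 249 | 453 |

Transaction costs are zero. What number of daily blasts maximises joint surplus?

Bargaining reaches the level where marginal profit last exceeds marginal dust damage.
That holds through level 4 (331 ≥ 295) but not at 5 (290 < 374).

4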